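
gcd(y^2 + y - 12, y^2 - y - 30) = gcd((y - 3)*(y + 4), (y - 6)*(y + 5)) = 1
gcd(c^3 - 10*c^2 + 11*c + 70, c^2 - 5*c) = c - 5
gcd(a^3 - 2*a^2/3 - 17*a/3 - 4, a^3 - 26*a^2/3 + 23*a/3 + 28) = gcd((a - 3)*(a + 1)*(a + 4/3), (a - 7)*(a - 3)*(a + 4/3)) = a^2 - 5*a/3 - 4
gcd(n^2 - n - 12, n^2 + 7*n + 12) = n + 3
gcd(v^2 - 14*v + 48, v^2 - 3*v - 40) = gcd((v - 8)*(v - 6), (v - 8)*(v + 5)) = v - 8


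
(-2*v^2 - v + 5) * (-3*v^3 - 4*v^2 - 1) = 6*v^5 + 11*v^4 - 11*v^3 - 18*v^2 + v - 5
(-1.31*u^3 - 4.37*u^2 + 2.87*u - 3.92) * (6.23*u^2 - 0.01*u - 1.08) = -8.1613*u^5 - 27.212*u^4 + 19.3386*u^3 - 19.7307*u^2 - 3.0604*u + 4.2336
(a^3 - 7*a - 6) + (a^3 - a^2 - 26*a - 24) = 2*a^3 - a^2 - 33*a - 30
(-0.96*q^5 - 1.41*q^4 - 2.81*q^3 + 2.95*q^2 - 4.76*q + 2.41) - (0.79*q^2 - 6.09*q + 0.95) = -0.96*q^5 - 1.41*q^4 - 2.81*q^3 + 2.16*q^2 + 1.33*q + 1.46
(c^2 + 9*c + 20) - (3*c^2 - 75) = -2*c^2 + 9*c + 95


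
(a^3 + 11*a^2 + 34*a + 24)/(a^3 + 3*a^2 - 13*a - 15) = (a^2 + 10*a + 24)/(a^2 + 2*a - 15)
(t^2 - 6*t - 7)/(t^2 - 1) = (t - 7)/(t - 1)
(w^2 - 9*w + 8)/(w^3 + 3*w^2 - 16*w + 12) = (w - 8)/(w^2 + 4*w - 12)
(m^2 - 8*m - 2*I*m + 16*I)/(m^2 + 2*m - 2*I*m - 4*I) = (m - 8)/(m + 2)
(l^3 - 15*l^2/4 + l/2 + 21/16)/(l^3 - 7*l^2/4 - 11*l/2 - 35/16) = (4*l - 3)/(4*l + 5)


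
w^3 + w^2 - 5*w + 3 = (w - 1)^2*(w + 3)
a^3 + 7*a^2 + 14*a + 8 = (a + 1)*(a + 2)*(a + 4)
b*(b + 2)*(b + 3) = b^3 + 5*b^2 + 6*b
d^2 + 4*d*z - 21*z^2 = (d - 3*z)*(d + 7*z)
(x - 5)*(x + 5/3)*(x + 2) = x^3 - 4*x^2/3 - 15*x - 50/3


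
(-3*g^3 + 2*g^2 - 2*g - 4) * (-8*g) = 24*g^4 - 16*g^3 + 16*g^2 + 32*g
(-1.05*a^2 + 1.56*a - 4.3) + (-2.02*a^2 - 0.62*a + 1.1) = -3.07*a^2 + 0.94*a - 3.2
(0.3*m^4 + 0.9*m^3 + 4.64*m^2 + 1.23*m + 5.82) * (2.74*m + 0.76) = 0.822*m^5 + 2.694*m^4 + 13.3976*m^3 + 6.8966*m^2 + 16.8816*m + 4.4232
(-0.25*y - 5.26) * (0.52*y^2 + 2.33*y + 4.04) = -0.13*y^3 - 3.3177*y^2 - 13.2658*y - 21.2504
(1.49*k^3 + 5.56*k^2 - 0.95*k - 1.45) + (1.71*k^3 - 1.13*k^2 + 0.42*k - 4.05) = 3.2*k^3 + 4.43*k^2 - 0.53*k - 5.5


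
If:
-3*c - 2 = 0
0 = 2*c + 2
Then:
No Solution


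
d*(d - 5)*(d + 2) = d^3 - 3*d^2 - 10*d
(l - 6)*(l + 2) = l^2 - 4*l - 12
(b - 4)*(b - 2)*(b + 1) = b^3 - 5*b^2 + 2*b + 8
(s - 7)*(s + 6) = s^2 - s - 42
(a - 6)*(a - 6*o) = a^2 - 6*a*o - 6*a + 36*o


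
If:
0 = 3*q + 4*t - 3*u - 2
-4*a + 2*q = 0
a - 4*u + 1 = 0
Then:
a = 4*u - 1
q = 8*u - 2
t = 2 - 21*u/4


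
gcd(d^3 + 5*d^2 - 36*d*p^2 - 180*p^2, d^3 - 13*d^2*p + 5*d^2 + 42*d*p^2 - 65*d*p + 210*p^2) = -d^2 + 6*d*p - 5*d + 30*p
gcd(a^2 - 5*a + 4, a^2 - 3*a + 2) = a - 1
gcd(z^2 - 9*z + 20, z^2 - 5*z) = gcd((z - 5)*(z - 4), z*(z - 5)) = z - 5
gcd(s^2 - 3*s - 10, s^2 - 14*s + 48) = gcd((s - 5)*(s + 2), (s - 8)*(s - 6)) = 1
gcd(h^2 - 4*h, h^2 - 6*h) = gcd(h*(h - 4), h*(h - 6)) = h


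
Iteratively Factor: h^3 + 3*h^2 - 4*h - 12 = (h + 2)*(h^2 + h - 6) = (h - 2)*(h + 2)*(h + 3)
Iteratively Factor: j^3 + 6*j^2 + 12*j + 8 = (j + 2)*(j^2 + 4*j + 4) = (j + 2)^2*(j + 2)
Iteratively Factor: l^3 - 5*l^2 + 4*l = (l - 1)*(l^2 - 4*l) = l*(l - 1)*(l - 4)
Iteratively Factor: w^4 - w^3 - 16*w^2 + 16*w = (w - 4)*(w^3 + 3*w^2 - 4*w) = (w - 4)*(w - 1)*(w^2 + 4*w) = w*(w - 4)*(w - 1)*(w + 4)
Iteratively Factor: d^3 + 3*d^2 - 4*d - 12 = (d + 3)*(d^2 - 4) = (d + 2)*(d + 3)*(d - 2)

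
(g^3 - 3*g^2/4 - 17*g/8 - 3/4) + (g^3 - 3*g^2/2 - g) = 2*g^3 - 9*g^2/4 - 25*g/8 - 3/4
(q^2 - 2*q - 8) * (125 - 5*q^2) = -5*q^4 + 10*q^3 + 165*q^2 - 250*q - 1000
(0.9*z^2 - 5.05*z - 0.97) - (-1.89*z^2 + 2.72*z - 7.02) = 2.79*z^2 - 7.77*z + 6.05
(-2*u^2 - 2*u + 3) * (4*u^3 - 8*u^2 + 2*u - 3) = -8*u^5 + 8*u^4 + 24*u^3 - 22*u^2 + 12*u - 9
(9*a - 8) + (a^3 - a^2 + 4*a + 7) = a^3 - a^2 + 13*a - 1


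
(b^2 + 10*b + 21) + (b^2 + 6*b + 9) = 2*b^2 + 16*b + 30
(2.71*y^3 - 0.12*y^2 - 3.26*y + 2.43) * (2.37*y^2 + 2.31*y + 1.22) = 6.4227*y^5 + 5.9757*y^4 - 4.6972*y^3 - 1.9179*y^2 + 1.6361*y + 2.9646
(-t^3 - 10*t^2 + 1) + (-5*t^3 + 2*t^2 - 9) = -6*t^3 - 8*t^2 - 8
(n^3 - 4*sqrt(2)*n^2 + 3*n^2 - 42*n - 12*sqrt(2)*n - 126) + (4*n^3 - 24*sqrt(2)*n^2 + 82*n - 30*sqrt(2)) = 5*n^3 - 28*sqrt(2)*n^2 + 3*n^2 - 12*sqrt(2)*n + 40*n - 126 - 30*sqrt(2)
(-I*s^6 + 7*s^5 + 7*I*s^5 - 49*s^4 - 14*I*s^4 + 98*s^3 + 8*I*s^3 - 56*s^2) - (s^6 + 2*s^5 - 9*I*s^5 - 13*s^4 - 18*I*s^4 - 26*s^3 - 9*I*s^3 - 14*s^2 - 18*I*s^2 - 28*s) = -s^6 - I*s^6 + 5*s^5 + 16*I*s^5 - 36*s^4 + 4*I*s^4 + 124*s^3 + 17*I*s^3 - 42*s^2 + 18*I*s^2 + 28*s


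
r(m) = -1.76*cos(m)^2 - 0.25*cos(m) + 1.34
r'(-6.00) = 1.01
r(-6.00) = -0.52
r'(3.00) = -0.46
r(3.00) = -0.14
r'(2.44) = -1.57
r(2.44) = 0.50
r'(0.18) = 0.66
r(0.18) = -0.61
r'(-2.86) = 0.87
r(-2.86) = -0.04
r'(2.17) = -1.43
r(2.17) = 0.92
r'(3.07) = -0.23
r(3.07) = -0.16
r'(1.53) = 0.39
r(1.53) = 1.33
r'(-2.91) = 0.73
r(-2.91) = -0.08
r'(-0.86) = -1.93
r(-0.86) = 0.43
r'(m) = 3.52*sin(m)*cos(m) + 0.25*sin(m) = (3.52*cos(m) + 0.25)*sin(m)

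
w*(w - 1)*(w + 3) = w^3 + 2*w^2 - 3*w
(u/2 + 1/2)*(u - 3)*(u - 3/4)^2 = u^4/2 - 7*u^3/4 + 9*u^2/32 + 27*u/16 - 27/32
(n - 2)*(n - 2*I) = n^2 - 2*n - 2*I*n + 4*I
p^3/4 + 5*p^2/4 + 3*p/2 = p*(p/4 + 1/2)*(p + 3)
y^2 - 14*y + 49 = (y - 7)^2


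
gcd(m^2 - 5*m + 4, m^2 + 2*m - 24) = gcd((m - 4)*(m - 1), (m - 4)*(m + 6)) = m - 4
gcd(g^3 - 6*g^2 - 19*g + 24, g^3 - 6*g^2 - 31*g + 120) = g - 8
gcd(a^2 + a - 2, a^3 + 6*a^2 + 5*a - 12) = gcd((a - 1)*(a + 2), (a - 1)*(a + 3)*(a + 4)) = a - 1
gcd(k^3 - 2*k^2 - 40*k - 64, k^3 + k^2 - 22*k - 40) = k^2 + 6*k + 8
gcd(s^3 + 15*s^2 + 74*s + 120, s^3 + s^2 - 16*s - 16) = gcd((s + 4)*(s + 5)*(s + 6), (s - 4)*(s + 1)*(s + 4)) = s + 4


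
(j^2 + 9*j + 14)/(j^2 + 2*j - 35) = (j + 2)/(j - 5)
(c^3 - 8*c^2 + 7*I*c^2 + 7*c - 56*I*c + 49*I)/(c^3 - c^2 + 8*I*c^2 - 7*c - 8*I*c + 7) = (c - 7)/(c + I)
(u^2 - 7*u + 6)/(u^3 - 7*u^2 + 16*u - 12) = (u^2 - 7*u + 6)/(u^3 - 7*u^2 + 16*u - 12)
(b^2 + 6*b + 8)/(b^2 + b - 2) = (b + 4)/(b - 1)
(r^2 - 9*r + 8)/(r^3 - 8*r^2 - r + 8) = 1/(r + 1)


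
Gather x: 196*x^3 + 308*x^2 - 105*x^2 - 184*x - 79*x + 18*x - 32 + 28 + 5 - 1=196*x^3 + 203*x^2 - 245*x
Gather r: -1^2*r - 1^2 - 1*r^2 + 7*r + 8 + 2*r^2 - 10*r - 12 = r^2 - 4*r - 5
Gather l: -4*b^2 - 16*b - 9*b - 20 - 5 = -4*b^2 - 25*b - 25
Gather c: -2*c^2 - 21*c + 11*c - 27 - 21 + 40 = -2*c^2 - 10*c - 8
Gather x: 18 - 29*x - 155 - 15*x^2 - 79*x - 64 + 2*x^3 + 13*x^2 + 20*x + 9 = 2*x^3 - 2*x^2 - 88*x - 192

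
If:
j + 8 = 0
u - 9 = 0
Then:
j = -8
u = 9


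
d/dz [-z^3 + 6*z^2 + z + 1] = -3*z^2 + 12*z + 1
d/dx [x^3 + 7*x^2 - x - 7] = 3*x^2 + 14*x - 1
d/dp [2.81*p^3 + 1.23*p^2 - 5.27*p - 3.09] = 8.43*p^2 + 2.46*p - 5.27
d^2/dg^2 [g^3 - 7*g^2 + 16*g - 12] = 6*g - 14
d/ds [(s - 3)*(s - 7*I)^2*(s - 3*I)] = 4*s^3 + s^2*(-9 - 51*I) + s*(-182 + 102*I) + 273 + 147*I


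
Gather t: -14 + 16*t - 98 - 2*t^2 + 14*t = -2*t^2 + 30*t - 112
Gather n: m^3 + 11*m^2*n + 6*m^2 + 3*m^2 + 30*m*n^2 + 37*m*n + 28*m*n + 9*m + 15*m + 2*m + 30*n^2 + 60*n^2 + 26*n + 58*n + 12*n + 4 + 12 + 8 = m^3 + 9*m^2 + 26*m + n^2*(30*m + 90) + n*(11*m^2 + 65*m + 96) + 24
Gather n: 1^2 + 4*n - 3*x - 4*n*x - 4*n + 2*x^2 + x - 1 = -4*n*x + 2*x^2 - 2*x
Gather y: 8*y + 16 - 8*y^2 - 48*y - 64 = -8*y^2 - 40*y - 48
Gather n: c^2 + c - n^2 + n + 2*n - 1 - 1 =c^2 + c - n^2 + 3*n - 2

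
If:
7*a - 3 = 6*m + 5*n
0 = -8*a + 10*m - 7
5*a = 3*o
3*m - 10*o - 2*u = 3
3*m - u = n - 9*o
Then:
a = -1197/7228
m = 2051/3614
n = -10935/7228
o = -1995/7228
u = 2643/3614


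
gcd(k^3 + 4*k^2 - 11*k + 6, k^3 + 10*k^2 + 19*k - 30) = k^2 + 5*k - 6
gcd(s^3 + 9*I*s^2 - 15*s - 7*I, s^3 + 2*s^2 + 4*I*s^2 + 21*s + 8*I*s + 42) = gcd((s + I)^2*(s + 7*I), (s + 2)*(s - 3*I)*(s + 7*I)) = s + 7*I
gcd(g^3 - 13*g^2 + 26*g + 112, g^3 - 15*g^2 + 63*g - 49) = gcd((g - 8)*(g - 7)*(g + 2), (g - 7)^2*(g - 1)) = g - 7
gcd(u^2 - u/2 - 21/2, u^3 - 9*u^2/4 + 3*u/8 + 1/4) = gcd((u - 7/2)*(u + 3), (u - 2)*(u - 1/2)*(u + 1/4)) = 1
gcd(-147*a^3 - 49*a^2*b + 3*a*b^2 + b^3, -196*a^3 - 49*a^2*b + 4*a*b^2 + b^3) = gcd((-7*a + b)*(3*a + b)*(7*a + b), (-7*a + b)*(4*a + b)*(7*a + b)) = 49*a^2 - b^2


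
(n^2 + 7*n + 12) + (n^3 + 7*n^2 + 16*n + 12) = n^3 + 8*n^2 + 23*n + 24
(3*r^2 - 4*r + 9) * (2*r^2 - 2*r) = 6*r^4 - 14*r^3 + 26*r^2 - 18*r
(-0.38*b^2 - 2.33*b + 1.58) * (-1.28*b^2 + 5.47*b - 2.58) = 0.4864*b^4 + 0.9038*b^3 - 13.7871*b^2 + 14.654*b - 4.0764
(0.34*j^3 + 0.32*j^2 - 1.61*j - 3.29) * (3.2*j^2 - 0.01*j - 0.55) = 1.088*j^5 + 1.0206*j^4 - 5.3422*j^3 - 10.6879*j^2 + 0.9184*j + 1.8095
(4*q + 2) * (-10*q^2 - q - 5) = -40*q^3 - 24*q^2 - 22*q - 10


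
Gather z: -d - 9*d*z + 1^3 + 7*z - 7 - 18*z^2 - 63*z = -d - 18*z^2 + z*(-9*d - 56) - 6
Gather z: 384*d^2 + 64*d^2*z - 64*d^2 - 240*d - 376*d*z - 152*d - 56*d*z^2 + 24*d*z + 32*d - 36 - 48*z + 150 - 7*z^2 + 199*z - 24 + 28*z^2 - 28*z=320*d^2 - 360*d + z^2*(21 - 56*d) + z*(64*d^2 - 352*d + 123) + 90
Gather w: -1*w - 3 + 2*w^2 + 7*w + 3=2*w^2 + 6*w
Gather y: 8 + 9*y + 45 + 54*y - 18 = 63*y + 35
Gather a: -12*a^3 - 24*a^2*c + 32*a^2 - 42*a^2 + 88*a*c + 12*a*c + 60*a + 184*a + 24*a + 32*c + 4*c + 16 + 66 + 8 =-12*a^3 + a^2*(-24*c - 10) + a*(100*c + 268) + 36*c + 90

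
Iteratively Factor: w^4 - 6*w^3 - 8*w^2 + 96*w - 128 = (w - 4)*(w^3 - 2*w^2 - 16*w + 32) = (w - 4)^2*(w^2 + 2*w - 8) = (w - 4)^2*(w - 2)*(w + 4)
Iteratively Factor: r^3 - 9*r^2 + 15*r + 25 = (r - 5)*(r^2 - 4*r - 5) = (r - 5)*(r + 1)*(r - 5)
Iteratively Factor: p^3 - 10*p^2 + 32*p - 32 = (p - 4)*(p^2 - 6*p + 8) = (p - 4)*(p - 2)*(p - 4)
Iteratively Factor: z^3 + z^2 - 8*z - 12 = (z + 2)*(z^2 - z - 6) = (z - 3)*(z + 2)*(z + 2)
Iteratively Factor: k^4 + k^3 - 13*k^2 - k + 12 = (k - 1)*(k^3 + 2*k^2 - 11*k - 12) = (k - 1)*(k + 4)*(k^2 - 2*k - 3) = (k - 3)*(k - 1)*(k + 4)*(k + 1)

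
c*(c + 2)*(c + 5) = c^3 + 7*c^2 + 10*c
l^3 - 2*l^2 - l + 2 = (l - 2)*(l - 1)*(l + 1)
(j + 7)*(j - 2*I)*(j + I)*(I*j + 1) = I*j^4 + 2*j^3 + 7*I*j^3 + 14*j^2 + I*j^2 + 2*j + 7*I*j + 14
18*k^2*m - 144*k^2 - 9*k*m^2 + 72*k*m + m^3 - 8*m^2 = (-6*k + m)*(-3*k + m)*(m - 8)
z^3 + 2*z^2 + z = z*(z + 1)^2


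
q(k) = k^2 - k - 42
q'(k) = 2*k - 1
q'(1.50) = 2.00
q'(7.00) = 13.00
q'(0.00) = -1.00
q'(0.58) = 0.16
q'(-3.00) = -7.00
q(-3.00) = -30.00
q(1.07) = -41.93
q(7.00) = 0.00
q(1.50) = -41.25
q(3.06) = -35.70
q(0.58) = -42.24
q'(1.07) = 1.14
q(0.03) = -42.03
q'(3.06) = 5.12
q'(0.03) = -0.94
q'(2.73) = 4.46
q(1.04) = -41.96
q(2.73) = -37.28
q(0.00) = -42.00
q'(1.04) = 1.08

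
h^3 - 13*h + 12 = (h - 3)*(h - 1)*(h + 4)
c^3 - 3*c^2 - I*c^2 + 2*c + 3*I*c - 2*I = (c - 2)*(c - 1)*(c - I)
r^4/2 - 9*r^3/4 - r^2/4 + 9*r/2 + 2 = (r/2 + 1/2)*(r - 4)*(r - 2)*(r + 1/2)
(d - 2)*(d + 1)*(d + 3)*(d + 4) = d^4 + 6*d^3 + 3*d^2 - 26*d - 24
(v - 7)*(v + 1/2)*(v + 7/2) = v^3 - 3*v^2 - 105*v/4 - 49/4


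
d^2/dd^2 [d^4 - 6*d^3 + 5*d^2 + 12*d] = 12*d^2 - 36*d + 10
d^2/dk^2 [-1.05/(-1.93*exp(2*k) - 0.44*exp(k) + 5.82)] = (1.05*(3.86*exp(k) + 0.44)*(7.72*exp(k) + 0.88)*exp(k) - (8.106*exp(k) + 0.462)*(1.93*exp(2*k) + 0.44*exp(k) - 5.82))*exp(k)/(1.93*exp(2*k) + 0.44*exp(k) - 5.82)^3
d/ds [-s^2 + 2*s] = 2 - 2*s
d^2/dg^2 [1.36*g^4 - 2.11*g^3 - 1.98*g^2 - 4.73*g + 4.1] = 16.32*g^2 - 12.66*g - 3.96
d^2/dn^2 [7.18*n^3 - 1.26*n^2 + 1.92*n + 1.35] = 43.08*n - 2.52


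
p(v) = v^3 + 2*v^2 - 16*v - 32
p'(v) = 3*v^2 + 4*v - 16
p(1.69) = -48.50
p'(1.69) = -0.67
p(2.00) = -48.00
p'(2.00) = 4.00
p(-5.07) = -29.79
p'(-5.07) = 40.83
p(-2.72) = 6.19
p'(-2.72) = -4.68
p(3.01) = -34.77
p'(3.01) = 23.22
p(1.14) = -46.16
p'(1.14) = -7.54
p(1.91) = -48.30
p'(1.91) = 2.58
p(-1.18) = -11.98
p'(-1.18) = -16.54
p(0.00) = -32.00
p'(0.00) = -16.00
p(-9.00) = -455.00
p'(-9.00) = 191.00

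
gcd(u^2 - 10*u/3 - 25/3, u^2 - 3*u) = 1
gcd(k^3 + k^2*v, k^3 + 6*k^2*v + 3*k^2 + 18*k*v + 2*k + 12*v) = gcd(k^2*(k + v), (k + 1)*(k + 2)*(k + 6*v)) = 1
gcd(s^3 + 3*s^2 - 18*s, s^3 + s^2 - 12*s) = s^2 - 3*s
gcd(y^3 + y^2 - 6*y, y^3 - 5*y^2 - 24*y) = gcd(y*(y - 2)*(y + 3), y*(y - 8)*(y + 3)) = y^2 + 3*y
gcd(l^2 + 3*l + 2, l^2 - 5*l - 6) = l + 1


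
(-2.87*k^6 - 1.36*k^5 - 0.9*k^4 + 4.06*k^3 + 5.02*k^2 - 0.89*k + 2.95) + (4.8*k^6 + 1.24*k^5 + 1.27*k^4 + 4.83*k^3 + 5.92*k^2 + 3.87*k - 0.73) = 1.93*k^6 - 0.12*k^5 + 0.37*k^4 + 8.89*k^3 + 10.94*k^2 + 2.98*k + 2.22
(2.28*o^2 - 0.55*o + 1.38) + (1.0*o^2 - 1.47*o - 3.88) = 3.28*o^2 - 2.02*o - 2.5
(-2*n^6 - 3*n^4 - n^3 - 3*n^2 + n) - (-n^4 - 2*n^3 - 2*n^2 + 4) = -2*n^6 - 2*n^4 + n^3 - n^2 + n - 4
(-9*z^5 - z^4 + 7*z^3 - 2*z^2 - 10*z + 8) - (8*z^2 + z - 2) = -9*z^5 - z^4 + 7*z^3 - 10*z^2 - 11*z + 10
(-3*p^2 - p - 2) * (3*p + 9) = -9*p^3 - 30*p^2 - 15*p - 18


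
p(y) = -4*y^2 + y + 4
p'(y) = 1 - 8*y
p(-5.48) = -121.60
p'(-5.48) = 44.84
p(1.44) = -2.85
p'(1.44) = -10.52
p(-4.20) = -70.76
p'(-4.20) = 34.60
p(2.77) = -23.92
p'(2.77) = -21.16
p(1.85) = -7.84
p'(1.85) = -13.80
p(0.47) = 3.59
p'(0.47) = -2.76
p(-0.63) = 1.78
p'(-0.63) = 6.04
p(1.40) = -2.44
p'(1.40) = -10.20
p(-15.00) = -911.00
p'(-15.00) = 121.00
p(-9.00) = -329.00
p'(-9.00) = 73.00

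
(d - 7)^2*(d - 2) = d^3 - 16*d^2 + 77*d - 98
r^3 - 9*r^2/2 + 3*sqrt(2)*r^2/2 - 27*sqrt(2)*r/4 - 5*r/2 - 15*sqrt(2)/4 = (r - 5)*(r + 1/2)*(r + 3*sqrt(2)/2)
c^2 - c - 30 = (c - 6)*(c + 5)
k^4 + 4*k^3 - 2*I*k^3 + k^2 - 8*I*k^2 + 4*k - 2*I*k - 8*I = (k + 4)*(k - 2*I)*(k - I)*(k + I)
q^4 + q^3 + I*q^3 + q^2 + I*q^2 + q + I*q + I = (q + 1)*(q - I)*(q + I)^2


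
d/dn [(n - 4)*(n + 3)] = 2*n - 1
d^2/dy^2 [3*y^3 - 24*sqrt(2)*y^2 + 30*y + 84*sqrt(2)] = 18*y - 48*sqrt(2)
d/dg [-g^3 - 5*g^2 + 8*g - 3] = -3*g^2 - 10*g + 8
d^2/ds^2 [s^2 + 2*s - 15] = 2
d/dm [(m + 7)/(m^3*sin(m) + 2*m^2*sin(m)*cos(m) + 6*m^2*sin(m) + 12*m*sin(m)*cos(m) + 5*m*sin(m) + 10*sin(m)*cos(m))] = -(m^4*cos(m) + 2*m^3*sin(m) + 13*m^3*cos(m) + 2*m^3*cos(2*m) + 27*m^2*sin(m) + m^2*sin(2*m) + 47*m^2*cos(m) + 26*m^2*cos(2*m) + 84*m*sin(m) + 14*m*sin(2*m) + 35*m*cos(m) + 94*m*cos(2*m) + 35*sin(m) + 37*sin(2*m) + 70*cos(2*m))/((m + 1)^2*(m + 5)^2*(m + 2*cos(m))^2*sin(m)^2)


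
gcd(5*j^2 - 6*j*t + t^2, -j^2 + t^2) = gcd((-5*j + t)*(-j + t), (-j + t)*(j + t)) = -j + t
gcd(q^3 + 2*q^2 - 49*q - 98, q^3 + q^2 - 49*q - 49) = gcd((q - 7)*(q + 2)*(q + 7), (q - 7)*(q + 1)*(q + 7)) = q^2 - 49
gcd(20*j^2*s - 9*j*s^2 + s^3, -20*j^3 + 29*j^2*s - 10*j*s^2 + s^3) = 20*j^2 - 9*j*s + s^2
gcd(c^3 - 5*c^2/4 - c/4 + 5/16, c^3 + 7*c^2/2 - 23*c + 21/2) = c - 1/2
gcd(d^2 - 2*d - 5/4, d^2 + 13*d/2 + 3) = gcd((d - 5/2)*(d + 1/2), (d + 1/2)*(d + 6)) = d + 1/2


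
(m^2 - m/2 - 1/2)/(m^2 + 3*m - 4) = (m + 1/2)/(m + 4)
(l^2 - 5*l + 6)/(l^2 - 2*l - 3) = (l - 2)/(l + 1)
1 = 1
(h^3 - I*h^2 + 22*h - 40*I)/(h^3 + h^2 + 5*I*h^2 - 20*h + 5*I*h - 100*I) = (h^2 - 6*I*h - 8)/(h^2 + h - 20)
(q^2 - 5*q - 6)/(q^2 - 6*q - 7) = (q - 6)/(q - 7)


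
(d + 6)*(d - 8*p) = d^2 - 8*d*p + 6*d - 48*p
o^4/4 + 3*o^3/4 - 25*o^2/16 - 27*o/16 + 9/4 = (o/4 + 1)*(o - 3/2)*(o - 1)*(o + 3/2)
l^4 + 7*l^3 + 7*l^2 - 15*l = l*(l - 1)*(l + 3)*(l + 5)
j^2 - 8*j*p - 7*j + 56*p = (j - 7)*(j - 8*p)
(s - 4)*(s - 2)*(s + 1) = s^3 - 5*s^2 + 2*s + 8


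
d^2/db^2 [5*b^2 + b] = 10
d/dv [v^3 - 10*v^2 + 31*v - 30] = 3*v^2 - 20*v + 31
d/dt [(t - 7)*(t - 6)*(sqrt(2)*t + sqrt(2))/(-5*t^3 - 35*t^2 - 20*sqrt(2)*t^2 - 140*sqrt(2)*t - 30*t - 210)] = sqrt(2)*((t - 7)*(t - 6)*(t + 1)*(3*t^2 + 8*sqrt(2)*t + 14*t + 6 + 28*sqrt(2)) - ((t - 7)*(t - 6) + (t - 7)*(t + 1) + (t - 6)*(t + 1))*(t^3 + 4*sqrt(2)*t^2 + 7*t^2 + 6*t + 28*sqrt(2)*t + 42))/(5*(t^3 + 4*sqrt(2)*t^2 + 7*t^2 + 6*t + 28*sqrt(2)*t + 42)^2)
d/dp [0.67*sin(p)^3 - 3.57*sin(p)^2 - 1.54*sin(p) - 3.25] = (2.01*sin(p)^2 - 7.14*sin(p) - 1.54)*cos(p)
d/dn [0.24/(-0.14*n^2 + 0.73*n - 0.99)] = (0.0672*n - 0.1752)/(0.14*n^2 - 0.73*n + 0.99)^2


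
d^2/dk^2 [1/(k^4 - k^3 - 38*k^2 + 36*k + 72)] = 2*((-6*k^2 + 3*k + 38)*(k^4 - k^3 - 38*k^2 + 36*k + 72) + (4*k^3 - 3*k^2 - 76*k + 36)^2)/(k^4 - k^3 - 38*k^2 + 36*k + 72)^3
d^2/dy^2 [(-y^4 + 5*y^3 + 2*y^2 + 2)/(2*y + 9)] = 2*(-12*y^4 - 124*y^3 - 216*y^2 + 1215*y + 170)/(8*y^3 + 108*y^2 + 486*y + 729)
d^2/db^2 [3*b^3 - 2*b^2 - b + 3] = 18*b - 4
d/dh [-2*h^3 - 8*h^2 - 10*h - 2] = -6*h^2 - 16*h - 10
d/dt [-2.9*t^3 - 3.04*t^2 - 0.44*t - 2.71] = -8.7*t^2 - 6.08*t - 0.44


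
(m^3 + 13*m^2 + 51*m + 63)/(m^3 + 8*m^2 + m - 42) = (m + 3)/(m - 2)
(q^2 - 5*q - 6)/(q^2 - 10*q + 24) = (q + 1)/(q - 4)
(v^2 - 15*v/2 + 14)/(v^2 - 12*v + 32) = (v - 7/2)/(v - 8)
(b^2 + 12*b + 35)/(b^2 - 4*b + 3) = (b^2 + 12*b + 35)/(b^2 - 4*b + 3)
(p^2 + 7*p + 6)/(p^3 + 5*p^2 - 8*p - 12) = 1/(p - 2)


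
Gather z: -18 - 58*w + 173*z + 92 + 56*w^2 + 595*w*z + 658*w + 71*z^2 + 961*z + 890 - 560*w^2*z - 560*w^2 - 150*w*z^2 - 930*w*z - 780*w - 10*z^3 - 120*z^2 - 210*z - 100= -504*w^2 - 180*w - 10*z^3 + z^2*(-150*w - 49) + z*(-560*w^2 - 335*w + 924) + 864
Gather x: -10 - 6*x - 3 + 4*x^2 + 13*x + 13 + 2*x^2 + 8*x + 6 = 6*x^2 + 15*x + 6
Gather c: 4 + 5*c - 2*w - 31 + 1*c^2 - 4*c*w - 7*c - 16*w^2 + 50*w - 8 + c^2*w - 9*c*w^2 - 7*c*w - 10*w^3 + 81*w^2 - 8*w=c^2*(w + 1) + c*(-9*w^2 - 11*w - 2) - 10*w^3 + 65*w^2 + 40*w - 35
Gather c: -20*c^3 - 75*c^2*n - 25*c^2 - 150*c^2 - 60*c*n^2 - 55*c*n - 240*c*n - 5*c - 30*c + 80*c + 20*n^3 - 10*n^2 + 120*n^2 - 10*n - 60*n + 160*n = -20*c^3 + c^2*(-75*n - 175) + c*(-60*n^2 - 295*n + 45) + 20*n^3 + 110*n^2 + 90*n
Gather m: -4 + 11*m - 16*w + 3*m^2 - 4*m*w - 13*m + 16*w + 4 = 3*m^2 + m*(-4*w - 2)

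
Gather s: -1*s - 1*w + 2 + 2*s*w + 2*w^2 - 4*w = s*(2*w - 1) + 2*w^2 - 5*w + 2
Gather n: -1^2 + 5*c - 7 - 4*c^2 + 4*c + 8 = -4*c^2 + 9*c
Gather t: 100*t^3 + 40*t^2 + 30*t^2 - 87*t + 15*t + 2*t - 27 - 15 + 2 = 100*t^3 + 70*t^2 - 70*t - 40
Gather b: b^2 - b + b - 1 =b^2 - 1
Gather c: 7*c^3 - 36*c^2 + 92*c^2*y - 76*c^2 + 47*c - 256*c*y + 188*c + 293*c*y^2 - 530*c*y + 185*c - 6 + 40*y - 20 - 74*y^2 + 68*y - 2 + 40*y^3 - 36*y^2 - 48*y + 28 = 7*c^3 + c^2*(92*y - 112) + c*(293*y^2 - 786*y + 420) + 40*y^3 - 110*y^2 + 60*y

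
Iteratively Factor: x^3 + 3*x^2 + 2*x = (x + 2)*(x^2 + x) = x*(x + 2)*(x + 1)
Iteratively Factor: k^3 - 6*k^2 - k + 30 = (k - 5)*(k^2 - k - 6) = (k - 5)*(k + 2)*(k - 3)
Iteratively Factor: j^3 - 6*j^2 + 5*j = (j - 5)*(j^2 - j) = j*(j - 5)*(j - 1)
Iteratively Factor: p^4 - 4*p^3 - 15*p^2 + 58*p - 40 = (p + 4)*(p^3 - 8*p^2 + 17*p - 10) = (p - 1)*(p + 4)*(p^2 - 7*p + 10) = (p - 2)*(p - 1)*(p + 4)*(p - 5)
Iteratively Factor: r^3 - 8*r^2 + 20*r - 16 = (r - 4)*(r^2 - 4*r + 4) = (r - 4)*(r - 2)*(r - 2)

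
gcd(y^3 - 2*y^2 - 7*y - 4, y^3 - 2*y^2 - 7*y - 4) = y^3 - 2*y^2 - 7*y - 4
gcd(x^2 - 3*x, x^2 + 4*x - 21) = x - 3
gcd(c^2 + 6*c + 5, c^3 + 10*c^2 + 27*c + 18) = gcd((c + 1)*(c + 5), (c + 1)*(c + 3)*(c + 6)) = c + 1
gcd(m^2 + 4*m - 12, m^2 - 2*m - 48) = m + 6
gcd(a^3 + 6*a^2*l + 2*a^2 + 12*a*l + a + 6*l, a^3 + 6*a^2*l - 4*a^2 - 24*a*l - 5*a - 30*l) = a^2 + 6*a*l + a + 6*l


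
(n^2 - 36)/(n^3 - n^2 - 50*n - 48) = (n - 6)/(n^2 - 7*n - 8)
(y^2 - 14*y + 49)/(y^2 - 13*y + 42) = (y - 7)/(y - 6)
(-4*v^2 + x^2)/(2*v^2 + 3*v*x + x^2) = (-2*v + x)/(v + x)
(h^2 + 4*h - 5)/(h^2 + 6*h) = (h^2 + 4*h - 5)/(h*(h + 6))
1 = 1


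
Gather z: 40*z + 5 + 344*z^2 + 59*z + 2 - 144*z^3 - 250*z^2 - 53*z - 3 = -144*z^3 + 94*z^2 + 46*z + 4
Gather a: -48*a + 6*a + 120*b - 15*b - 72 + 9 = -42*a + 105*b - 63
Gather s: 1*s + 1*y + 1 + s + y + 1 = 2*s + 2*y + 2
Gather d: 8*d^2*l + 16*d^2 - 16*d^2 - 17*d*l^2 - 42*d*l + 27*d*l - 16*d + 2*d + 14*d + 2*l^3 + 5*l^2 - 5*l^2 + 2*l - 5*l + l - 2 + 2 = 8*d^2*l + d*(-17*l^2 - 15*l) + 2*l^3 - 2*l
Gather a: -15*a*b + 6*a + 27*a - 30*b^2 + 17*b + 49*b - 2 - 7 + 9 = a*(33 - 15*b) - 30*b^2 + 66*b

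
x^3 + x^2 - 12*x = x*(x - 3)*(x + 4)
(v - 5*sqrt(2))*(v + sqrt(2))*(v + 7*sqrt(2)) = v^3 + 3*sqrt(2)*v^2 - 66*v - 70*sqrt(2)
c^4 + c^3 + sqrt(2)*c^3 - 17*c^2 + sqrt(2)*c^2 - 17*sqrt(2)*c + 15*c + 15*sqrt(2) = (c - 3)*(c - 1)*(c + 5)*(c + sqrt(2))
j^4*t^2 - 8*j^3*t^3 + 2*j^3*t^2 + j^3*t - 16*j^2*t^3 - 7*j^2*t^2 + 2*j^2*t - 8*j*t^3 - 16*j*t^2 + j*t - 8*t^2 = (j + 1)*(j - 8*t)*(j*t + 1)*(j*t + t)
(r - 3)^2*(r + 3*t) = r^3 + 3*r^2*t - 6*r^2 - 18*r*t + 9*r + 27*t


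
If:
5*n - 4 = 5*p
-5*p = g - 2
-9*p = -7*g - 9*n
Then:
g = -36/35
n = 246/175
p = 106/175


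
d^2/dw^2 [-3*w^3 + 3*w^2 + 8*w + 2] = 6 - 18*w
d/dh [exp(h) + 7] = exp(h)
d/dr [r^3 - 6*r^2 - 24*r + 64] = 3*r^2 - 12*r - 24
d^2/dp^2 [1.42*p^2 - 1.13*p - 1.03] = 2.84000000000000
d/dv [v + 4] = 1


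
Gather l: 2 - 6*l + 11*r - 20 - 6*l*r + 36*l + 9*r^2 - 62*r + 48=l*(30 - 6*r) + 9*r^2 - 51*r + 30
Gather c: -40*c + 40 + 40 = 80 - 40*c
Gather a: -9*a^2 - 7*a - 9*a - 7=-9*a^2 - 16*a - 7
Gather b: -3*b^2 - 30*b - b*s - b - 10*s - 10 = -3*b^2 + b*(-s - 31) - 10*s - 10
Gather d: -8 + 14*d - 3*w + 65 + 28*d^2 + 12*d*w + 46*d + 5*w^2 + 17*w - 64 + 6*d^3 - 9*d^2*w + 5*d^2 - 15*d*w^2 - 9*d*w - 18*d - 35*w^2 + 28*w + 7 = 6*d^3 + d^2*(33 - 9*w) + d*(-15*w^2 + 3*w + 42) - 30*w^2 + 42*w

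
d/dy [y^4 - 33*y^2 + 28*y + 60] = 4*y^3 - 66*y + 28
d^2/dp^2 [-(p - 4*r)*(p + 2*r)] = -2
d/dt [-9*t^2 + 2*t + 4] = 2 - 18*t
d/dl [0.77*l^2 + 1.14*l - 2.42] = 1.54*l + 1.14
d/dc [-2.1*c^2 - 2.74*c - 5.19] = -4.2*c - 2.74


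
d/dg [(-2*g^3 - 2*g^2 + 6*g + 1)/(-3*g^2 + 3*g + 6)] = (2*g^4 - 4*g^3 - 8*g^2 - 6*g + 11)/(3*(g^4 - 2*g^3 - 3*g^2 + 4*g + 4))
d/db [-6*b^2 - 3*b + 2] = -12*b - 3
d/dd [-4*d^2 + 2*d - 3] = 2 - 8*d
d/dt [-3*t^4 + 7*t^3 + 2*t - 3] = -12*t^3 + 21*t^2 + 2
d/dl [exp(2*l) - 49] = 2*exp(2*l)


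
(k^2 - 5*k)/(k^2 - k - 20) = k/(k + 4)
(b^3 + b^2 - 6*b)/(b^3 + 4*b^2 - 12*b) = (b + 3)/(b + 6)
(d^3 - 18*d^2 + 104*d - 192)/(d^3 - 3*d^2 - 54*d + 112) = (d^2 - 10*d + 24)/(d^2 + 5*d - 14)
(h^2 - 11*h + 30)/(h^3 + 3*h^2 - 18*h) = (h^2 - 11*h + 30)/(h*(h^2 + 3*h - 18))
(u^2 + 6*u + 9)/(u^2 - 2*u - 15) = (u + 3)/(u - 5)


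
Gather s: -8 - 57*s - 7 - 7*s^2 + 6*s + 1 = -7*s^2 - 51*s - 14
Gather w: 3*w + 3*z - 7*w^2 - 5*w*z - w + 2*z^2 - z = -7*w^2 + w*(2 - 5*z) + 2*z^2 + 2*z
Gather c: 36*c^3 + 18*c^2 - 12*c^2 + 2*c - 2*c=36*c^3 + 6*c^2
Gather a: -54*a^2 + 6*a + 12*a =-54*a^2 + 18*a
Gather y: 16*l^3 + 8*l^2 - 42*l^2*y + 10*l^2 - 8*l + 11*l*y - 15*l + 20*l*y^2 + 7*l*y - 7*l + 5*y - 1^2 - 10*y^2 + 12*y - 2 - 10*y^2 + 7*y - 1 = 16*l^3 + 18*l^2 - 30*l + y^2*(20*l - 20) + y*(-42*l^2 + 18*l + 24) - 4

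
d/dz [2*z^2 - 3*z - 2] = 4*z - 3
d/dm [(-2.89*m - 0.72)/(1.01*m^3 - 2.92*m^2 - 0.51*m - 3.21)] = (5.8378*m^3 - 6.2572*m^2 - 4.2048*m + 8.9097)/(1.0201*m^6 - 5.8984*m^5 + 7.4962*m^4 - 3.5058*m^3 + 19.0065*m^2 + 3.2742*m + 10.3041)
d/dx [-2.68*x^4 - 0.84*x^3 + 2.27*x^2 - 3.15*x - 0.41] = -10.72*x^3 - 2.52*x^2 + 4.54*x - 3.15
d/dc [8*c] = 8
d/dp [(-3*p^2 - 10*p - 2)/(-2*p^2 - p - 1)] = (-17*p^2 - 2*p + 8)/(4*p^4 + 4*p^3 + 5*p^2 + 2*p + 1)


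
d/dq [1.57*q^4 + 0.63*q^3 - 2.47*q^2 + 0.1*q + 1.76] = 6.28*q^3 + 1.89*q^2 - 4.94*q + 0.1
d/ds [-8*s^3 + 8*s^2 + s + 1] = -24*s^2 + 16*s + 1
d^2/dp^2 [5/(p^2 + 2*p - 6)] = 10*(-p^2 - 2*p + 4*(p + 1)^2 + 6)/(p^2 + 2*p - 6)^3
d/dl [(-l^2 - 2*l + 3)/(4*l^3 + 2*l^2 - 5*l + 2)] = (4*l^4 + 16*l^3 - 27*l^2 - 16*l + 11)/(16*l^6 + 16*l^5 - 36*l^4 - 4*l^3 + 33*l^2 - 20*l + 4)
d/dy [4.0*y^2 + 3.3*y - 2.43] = 8.0*y + 3.3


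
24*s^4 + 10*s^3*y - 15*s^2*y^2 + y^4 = (-3*s + y)*(-2*s + y)*(s + y)*(4*s + y)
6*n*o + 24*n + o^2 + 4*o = (6*n + o)*(o + 4)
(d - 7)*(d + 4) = d^2 - 3*d - 28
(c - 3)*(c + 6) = c^2 + 3*c - 18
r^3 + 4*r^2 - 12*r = r*(r - 2)*(r + 6)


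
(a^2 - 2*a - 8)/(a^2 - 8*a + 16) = (a + 2)/(a - 4)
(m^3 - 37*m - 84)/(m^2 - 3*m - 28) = m + 3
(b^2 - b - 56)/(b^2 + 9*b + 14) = (b - 8)/(b + 2)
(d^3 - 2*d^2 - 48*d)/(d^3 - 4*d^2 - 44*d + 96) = d/(d - 2)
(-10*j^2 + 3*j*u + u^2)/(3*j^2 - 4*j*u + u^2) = (-10*j^2 + 3*j*u + u^2)/(3*j^2 - 4*j*u + u^2)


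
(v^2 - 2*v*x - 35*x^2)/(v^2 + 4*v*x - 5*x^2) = (-v + 7*x)/(-v + x)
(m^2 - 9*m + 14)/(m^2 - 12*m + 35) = (m - 2)/(m - 5)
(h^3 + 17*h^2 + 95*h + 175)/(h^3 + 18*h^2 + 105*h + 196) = (h^2 + 10*h + 25)/(h^2 + 11*h + 28)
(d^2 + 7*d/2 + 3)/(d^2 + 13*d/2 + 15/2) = (d + 2)/(d + 5)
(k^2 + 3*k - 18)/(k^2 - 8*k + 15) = (k + 6)/(k - 5)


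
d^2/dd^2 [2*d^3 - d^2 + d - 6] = 12*d - 2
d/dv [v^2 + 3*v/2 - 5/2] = 2*v + 3/2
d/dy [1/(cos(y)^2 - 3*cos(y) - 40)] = (2*cos(y) - 3)*sin(y)/(sin(y)^2 + 3*cos(y) + 39)^2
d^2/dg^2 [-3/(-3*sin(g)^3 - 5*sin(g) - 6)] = 3*(-81*sin(g)^6 + 78*sin(g)^4 + 162*sin(g)^3 + 65*sin(g)^2 - 78*sin(g) + 50)/(3*sin(g)^3 + 5*sin(g) + 6)^3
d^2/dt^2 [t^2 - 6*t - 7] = 2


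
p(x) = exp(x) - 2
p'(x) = exp(x)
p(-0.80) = -1.55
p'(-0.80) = 0.45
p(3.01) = 18.29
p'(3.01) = 20.29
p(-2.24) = -1.89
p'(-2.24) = 0.11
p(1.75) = 3.75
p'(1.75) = 5.75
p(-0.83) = -1.56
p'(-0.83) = 0.44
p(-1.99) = -1.86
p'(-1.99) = 0.14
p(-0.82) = -1.56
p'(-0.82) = 0.44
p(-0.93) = -1.61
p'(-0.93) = 0.39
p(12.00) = 162752.79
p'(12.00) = 162754.79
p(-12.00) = -2.00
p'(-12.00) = 0.00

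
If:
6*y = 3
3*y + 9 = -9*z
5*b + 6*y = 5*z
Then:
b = -53/30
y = 1/2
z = -7/6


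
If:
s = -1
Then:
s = -1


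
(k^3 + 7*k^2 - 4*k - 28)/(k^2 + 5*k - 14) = k + 2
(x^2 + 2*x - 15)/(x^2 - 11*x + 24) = (x + 5)/(x - 8)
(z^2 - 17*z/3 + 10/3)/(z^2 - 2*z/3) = (z - 5)/z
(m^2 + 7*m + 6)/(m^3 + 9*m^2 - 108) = (m + 1)/(m^2 + 3*m - 18)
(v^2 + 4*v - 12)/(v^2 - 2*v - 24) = (-v^2 - 4*v + 12)/(-v^2 + 2*v + 24)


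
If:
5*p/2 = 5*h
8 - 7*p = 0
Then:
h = 4/7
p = 8/7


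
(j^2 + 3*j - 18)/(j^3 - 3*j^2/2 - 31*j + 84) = 2*(j - 3)/(2*j^2 - 15*j + 28)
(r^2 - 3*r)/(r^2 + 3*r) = (r - 3)/(r + 3)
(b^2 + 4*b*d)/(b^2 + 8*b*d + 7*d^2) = b*(b + 4*d)/(b^2 + 8*b*d + 7*d^2)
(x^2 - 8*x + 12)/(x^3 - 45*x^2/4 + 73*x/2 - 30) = 4*(x - 2)/(4*x^2 - 21*x + 20)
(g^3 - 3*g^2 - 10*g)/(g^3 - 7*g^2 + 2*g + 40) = g/(g - 4)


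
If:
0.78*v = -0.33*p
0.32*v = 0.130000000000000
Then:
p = -0.96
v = 0.41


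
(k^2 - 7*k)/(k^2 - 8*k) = (k - 7)/(k - 8)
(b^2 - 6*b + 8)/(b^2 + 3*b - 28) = (b - 2)/(b + 7)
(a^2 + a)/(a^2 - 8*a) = (a + 1)/(a - 8)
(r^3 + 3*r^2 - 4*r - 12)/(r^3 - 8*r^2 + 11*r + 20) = (r^3 + 3*r^2 - 4*r - 12)/(r^3 - 8*r^2 + 11*r + 20)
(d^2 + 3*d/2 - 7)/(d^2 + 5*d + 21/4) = 2*(d - 2)/(2*d + 3)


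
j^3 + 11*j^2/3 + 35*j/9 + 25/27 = (j + 1/3)*(j + 5/3)^2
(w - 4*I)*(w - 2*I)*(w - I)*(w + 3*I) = w^4 - 4*I*w^3 + 7*w^2 - 34*I*w - 24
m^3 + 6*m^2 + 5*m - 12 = (m - 1)*(m + 3)*(m + 4)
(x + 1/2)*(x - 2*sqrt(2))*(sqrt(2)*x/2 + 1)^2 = x^4/2 + x^3/4 - 3*x^2 - 2*sqrt(2)*x - 3*x/2 - sqrt(2)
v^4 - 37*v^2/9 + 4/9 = (v - 2)*(v - 1/3)*(v + 1/3)*(v + 2)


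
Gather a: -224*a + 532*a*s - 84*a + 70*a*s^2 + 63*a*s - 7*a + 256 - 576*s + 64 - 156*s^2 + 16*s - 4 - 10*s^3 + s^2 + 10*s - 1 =a*(70*s^2 + 595*s - 315) - 10*s^3 - 155*s^2 - 550*s + 315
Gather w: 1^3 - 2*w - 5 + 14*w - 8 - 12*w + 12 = 0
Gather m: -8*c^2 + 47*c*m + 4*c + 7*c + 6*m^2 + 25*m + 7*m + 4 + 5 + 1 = -8*c^2 + 11*c + 6*m^2 + m*(47*c + 32) + 10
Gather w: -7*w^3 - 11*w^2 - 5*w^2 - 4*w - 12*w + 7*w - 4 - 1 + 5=-7*w^3 - 16*w^2 - 9*w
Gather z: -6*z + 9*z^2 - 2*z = 9*z^2 - 8*z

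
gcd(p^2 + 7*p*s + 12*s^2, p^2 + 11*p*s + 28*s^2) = p + 4*s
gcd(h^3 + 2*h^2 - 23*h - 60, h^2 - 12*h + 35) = h - 5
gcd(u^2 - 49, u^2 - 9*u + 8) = 1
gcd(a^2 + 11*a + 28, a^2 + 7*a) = a + 7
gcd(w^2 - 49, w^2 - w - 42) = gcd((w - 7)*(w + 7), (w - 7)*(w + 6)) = w - 7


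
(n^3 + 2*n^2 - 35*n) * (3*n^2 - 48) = 3*n^5 + 6*n^4 - 153*n^3 - 96*n^2 + 1680*n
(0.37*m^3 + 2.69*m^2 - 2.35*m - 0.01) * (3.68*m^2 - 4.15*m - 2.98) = 1.3616*m^5 + 8.3637*m^4 - 20.9141*m^3 + 1.6995*m^2 + 7.0445*m + 0.0298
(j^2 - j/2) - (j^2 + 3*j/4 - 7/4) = 7/4 - 5*j/4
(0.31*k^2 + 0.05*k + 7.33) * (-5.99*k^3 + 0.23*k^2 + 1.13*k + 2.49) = -1.8569*k^5 - 0.2282*k^4 - 43.5449*k^3 + 2.5143*k^2 + 8.4074*k + 18.2517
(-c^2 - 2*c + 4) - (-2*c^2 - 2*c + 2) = c^2 + 2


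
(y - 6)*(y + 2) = y^2 - 4*y - 12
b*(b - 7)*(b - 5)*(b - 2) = b^4 - 14*b^3 + 59*b^2 - 70*b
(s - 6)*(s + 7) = s^2 + s - 42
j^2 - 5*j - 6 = (j - 6)*(j + 1)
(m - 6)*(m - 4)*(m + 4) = m^3 - 6*m^2 - 16*m + 96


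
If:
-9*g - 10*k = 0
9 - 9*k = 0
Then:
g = -10/9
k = 1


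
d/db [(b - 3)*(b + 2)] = 2*b - 1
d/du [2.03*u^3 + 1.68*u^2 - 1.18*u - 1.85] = 6.09*u^2 + 3.36*u - 1.18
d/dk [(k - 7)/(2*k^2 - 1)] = (2*k^2 - 4*k*(k - 7) - 1)/(2*k^2 - 1)^2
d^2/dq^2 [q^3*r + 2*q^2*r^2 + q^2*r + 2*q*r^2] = 2*r*(3*q + 2*r + 1)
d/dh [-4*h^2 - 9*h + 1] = -8*h - 9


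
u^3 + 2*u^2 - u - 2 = (u - 1)*(u + 1)*(u + 2)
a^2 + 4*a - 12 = (a - 2)*(a + 6)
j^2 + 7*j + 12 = (j + 3)*(j + 4)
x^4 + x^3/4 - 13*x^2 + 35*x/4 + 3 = (x - 3)*(x - 1)*(x + 1/4)*(x + 4)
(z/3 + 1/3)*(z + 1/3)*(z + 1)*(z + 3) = z^4/3 + 16*z^3/9 + 26*z^2/9 + 16*z/9 + 1/3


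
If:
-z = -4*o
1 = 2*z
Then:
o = 1/8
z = 1/2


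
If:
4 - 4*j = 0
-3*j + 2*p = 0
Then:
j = 1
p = 3/2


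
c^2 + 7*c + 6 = (c + 1)*(c + 6)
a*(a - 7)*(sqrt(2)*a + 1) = sqrt(2)*a^3 - 7*sqrt(2)*a^2 + a^2 - 7*a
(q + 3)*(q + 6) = q^2 + 9*q + 18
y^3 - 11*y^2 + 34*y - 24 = (y - 6)*(y - 4)*(y - 1)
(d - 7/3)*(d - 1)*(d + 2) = d^3 - 4*d^2/3 - 13*d/3 + 14/3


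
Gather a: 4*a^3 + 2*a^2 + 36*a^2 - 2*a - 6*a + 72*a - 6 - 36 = 4*a^3 + 38*a^2 + 64*a - 42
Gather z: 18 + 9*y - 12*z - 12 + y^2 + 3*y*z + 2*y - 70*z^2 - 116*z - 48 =y^2 + 11*y - 70*z^2 + z*(3*y - 128) - 42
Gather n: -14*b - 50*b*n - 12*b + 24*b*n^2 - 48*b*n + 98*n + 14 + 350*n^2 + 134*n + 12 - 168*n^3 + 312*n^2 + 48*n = -26*b - 168*n^3 + n^2*(24*b + 662) + n*(280 - 98*b) + 26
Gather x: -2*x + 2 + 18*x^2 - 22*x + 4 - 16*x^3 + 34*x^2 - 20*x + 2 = -16*x^3 + 52*x^2 - 44*x + 8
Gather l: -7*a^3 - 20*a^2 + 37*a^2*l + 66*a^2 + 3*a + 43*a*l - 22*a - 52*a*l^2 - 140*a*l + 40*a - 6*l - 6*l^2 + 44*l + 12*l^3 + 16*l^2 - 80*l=-7*a^3 + 46*a^2 + 21*a + 12*l^3 + l^2*(10 - 52*a) + l*(37*a^2 - 97*a - 42)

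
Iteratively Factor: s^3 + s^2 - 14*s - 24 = (s + 2)*(s^2 - s - 12) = (s - 4)*(s + 2)*(s + 3)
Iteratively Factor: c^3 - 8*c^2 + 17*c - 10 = (c - 1)*(c^2 - 7*c + 10) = (c - 5)*(c - 1)*(c - 2)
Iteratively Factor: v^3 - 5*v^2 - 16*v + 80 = (v + 4)*(v^2 - 9*v + 20) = (v - 5)*(v + 4)*(v - 4)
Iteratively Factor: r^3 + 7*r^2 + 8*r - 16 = (r + 4)*(r^2 + 3*r - 4) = (r - 1)*(r + 4)*(r + 4)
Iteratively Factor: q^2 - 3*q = (q - 3)*(q)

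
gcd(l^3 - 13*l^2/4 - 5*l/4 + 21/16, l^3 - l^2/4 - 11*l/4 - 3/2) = l + 3/4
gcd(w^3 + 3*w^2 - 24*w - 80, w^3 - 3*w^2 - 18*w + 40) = w^2 - w - 20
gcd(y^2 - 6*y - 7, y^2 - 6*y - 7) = y^2 - 6*y - 7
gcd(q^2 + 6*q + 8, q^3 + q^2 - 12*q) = q + 4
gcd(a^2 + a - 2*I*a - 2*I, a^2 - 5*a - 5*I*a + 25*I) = 1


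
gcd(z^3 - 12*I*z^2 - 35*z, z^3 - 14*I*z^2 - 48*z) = z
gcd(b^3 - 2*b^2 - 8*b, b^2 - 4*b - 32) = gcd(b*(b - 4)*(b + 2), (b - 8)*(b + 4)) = 1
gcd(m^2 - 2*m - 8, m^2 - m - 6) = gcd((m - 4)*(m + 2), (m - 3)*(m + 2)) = m + 2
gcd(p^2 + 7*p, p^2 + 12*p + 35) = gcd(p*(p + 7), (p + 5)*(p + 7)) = p + 7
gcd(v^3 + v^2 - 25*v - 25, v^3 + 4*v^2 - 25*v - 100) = v^2 - 25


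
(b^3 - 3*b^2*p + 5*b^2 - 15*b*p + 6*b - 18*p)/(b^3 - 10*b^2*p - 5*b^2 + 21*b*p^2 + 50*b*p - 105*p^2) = (-b^2 - 5*b - 6)/(-b^2 + 7*b*p + 5*b - 35*p)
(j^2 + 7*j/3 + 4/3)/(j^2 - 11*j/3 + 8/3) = (3*j^2 + 7*j + 4)/(3*j^2 - 11*j + 8)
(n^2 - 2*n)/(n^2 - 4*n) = (n - 2)/(n - 4)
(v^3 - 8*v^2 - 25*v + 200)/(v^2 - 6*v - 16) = (v^2 - 25)/(v + 2)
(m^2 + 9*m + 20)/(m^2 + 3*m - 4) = (m + 5)/(m - 1)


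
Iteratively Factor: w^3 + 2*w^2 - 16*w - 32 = (w + 2)*(w^2 - 16) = (w - 4)*(w + 2)*(w + 4)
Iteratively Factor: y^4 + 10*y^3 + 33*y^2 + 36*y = (y + 3)*(y^3 + 7*y^2 + 12*y) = y*(y + 3)*(y^2 + 7*y + 12) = y*(y + 3)^2*(y + 4)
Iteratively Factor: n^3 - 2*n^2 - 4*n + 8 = (n + 2)*(n^2 - 4*n + 4) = (n - 2)*(n + 2)*(n - 2)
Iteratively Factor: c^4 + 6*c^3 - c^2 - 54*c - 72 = (c + 3)*(c^3 + 3*c^2 - 10*c - 24) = (c + 3)*(c + 4)*(c^2 - c - 6) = (c + 2)*(c + 3)*(c + 4)*(c - 3)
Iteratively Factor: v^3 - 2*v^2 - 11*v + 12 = (v - 1)*(v^2 - v - 12) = (v - 4)*(v - 1)*(v + 3)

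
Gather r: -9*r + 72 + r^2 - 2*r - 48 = r^2 - 11*r + 24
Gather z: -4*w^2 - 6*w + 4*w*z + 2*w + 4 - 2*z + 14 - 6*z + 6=-4*w^2 - 4*w + z*(4*w - 8) + 24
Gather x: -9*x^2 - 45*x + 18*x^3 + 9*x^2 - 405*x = 18*x^3 - 450*x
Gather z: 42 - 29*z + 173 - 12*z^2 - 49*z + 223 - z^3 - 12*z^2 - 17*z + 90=-z^3 - 24*z^2 - 95*z + 528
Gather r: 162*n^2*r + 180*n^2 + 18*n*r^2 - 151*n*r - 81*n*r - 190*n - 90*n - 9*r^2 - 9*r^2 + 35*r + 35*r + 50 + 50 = 180*n^2 - 280*n + r^2*(18*n - 18) + r*(162*n^2 - 232*n + 70) + 100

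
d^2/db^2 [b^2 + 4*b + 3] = 2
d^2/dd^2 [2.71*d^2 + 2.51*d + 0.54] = 5.42000000000000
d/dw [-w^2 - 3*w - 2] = -2*w - 3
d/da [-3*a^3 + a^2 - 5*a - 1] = -9*a^2 + 2*a - 5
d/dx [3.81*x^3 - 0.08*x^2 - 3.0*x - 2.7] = 11.43*x^2 - 0.16*x - 3.0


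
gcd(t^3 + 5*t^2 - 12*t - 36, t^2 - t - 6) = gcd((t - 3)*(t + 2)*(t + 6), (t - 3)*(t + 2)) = t^2 - t - 6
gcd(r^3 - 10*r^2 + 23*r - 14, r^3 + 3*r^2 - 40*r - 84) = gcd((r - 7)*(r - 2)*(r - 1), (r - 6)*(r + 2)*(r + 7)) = 1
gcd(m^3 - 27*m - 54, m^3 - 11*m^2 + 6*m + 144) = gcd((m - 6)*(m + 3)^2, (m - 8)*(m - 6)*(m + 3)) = m^2 - 3*m - 18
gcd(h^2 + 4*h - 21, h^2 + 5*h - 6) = 1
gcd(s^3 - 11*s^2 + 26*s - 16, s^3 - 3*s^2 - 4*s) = 1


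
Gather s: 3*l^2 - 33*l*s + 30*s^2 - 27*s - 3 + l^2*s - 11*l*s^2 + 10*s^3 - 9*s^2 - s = 3*l^2 + 10*s^3 + s^2*(21 - 11*l) + s*(l^2 - 33*l - 28) - 3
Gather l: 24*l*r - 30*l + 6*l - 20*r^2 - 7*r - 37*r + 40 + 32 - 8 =l*(24*r - 24) - 20*r^2 - 44*r + 64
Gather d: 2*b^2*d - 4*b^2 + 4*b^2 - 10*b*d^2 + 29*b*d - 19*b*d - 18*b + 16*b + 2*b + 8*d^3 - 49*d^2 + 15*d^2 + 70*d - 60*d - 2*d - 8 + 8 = 8*d^3 + d^2*(-10*b - 34) + d*(2*b^2 + 10*b + 8)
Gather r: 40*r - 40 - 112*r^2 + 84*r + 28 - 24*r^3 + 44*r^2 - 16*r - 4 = -24*r^3 - 68*r^2 + 108*r - 16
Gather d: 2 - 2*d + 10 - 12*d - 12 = -14*d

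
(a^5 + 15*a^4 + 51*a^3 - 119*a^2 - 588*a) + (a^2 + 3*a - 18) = a^5 + 15*a^4 + 51*a^3 - 118*a^2 - 585*a - 18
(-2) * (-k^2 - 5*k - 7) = 2*k^2 + 10*k + 14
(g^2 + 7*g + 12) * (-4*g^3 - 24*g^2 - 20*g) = -4*g^5 - 52*g^4 - 236*g^3 - 428*g^2 - 240*g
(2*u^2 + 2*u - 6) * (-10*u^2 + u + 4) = -20*u^4 - 18*u^3 + 70*u^2 + 2*u - 24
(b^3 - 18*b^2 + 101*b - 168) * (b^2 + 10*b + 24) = b^5 - 8*b^4 - 55*b^3 + 410*b^2 + 744*b - 4032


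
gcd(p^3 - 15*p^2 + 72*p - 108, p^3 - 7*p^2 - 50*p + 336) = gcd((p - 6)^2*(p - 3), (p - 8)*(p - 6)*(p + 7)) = p - 6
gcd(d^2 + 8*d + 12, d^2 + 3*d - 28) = 1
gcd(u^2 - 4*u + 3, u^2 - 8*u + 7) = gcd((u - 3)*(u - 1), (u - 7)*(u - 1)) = u - 1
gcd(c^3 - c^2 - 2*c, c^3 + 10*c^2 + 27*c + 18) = c + 1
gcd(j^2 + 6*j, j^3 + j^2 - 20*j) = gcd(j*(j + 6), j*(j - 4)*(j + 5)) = j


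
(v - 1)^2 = v^2 - 2*v + 1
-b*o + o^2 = o*(-b + o)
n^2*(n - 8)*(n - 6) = n^4 - 14*n^3 + 48*n^2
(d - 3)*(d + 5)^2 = d^3 + 7*d^2 - 5*d - 75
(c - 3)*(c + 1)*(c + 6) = c^3 + 4*c^2 - 15*c - 18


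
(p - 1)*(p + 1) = p^2 - 1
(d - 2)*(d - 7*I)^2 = d^3 - 2*d^2 - 14*I*d^2 - 49*d + 28*I*d + 98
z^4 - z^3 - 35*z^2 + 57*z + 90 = (z - 5)*(z - 3)*(z + 1)*(z + 6)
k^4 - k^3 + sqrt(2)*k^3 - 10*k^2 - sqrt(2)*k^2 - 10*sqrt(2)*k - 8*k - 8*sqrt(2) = (k - 4)*(k + 1)*(k + 2)*(k + sqrt(2))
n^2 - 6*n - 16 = (n - 8)*(n + 2)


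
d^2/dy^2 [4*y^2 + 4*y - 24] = 8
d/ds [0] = 0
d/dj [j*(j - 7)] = 2*j - 7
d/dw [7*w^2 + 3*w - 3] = 14*w + 3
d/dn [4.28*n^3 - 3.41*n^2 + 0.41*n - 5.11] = 12.84*n^2 - 6.82*n + 0.41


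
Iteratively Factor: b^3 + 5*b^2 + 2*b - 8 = (b - 1)*(b^2 + 6*b + 8) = (b - 1)*(b + 2)*(b + 4)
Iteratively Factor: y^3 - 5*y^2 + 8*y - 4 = (y - 2)*(y^2 - 3*y + 2) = (y - 2)*(y - 1)*(y - 2)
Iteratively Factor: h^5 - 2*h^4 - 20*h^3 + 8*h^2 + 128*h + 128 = (h - 4)*(h^4 + 2*h^3 - 12*h^2 - 40*h - 32) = (h - 4)*(h + 2)*(h^3 - 12*h - 16) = (h - 4)*(h + 2)^2*(h^2 - 2*h - 8) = (h - 4)^2*(h + 2)^2*(h + 2)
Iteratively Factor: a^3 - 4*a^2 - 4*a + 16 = (a + 2)*(a^2 - 6*a + 8) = (a - 4)*(a + 2)*(a - 2)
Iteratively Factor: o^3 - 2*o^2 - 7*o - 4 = (o + 1)*(o^2 - 3*o - 4) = (o - 4)*(o + 1)*(o + 1)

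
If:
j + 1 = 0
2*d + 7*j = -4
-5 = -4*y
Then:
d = 3/2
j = -1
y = 5/4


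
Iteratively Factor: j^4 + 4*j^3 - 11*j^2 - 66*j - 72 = (j - 4)*(j^3 + 8*j^2 + 21*j + 18) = (j - 4)*(j + 3)*(j^2 + 5*j + 6) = (j - 4)*(j + 2)*(j + 3)*(j + 3)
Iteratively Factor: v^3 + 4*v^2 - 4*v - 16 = (v - 2)*(v^2 + 6*v + 8) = (v - 2)*(v + 4)*(v + 2)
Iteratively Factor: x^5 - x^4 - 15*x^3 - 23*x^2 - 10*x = (x - 5)*(x^4 + 4*x^3 + 5*x^2 + 2*x) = (x - 5)*(x + 2)*(x^3 + 2*x^2 + x) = (x - 5)*(x + 1)*(x + 2)*(x^2 + x) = x*(x - 5)*(x + 1)*(x + 2)*(x + 1)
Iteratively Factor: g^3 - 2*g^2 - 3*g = (g + 1)*(g^2 - 3*g) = (g - 3)*(g + 1)*(g)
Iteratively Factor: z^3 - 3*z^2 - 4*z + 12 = (z + 2)*(z^2 - 5*z + 6) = (z - 2)*(z + 2)*(z - 3)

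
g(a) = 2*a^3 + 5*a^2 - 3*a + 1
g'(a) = 6*a^2 + 10*a - 3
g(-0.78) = 5.43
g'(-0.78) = -7.15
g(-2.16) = 10.65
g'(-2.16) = 3.39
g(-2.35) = 9.71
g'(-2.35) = 6.64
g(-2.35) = 9.71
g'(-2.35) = 6.64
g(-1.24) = 8.59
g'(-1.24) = -6.17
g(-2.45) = 8.95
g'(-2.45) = 8.52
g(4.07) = 206.45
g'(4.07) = 137.09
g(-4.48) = -65.04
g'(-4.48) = 72.62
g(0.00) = 1.00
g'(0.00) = -3.00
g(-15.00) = -5579.00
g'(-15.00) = 1197.00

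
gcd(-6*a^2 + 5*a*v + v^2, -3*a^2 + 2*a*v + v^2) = -a + v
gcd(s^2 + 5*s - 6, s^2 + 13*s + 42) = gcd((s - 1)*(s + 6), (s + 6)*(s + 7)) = s + 6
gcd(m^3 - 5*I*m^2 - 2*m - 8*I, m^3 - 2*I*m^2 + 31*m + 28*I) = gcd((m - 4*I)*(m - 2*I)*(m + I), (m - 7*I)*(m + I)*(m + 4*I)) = m + I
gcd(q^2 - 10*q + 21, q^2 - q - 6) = q - 3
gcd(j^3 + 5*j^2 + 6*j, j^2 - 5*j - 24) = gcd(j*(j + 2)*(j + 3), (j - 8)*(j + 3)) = j + 3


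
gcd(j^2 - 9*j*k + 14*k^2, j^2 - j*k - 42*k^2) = j - 7*k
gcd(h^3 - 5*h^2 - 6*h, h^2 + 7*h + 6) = h + 1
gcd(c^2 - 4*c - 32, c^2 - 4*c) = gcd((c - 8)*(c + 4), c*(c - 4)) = 1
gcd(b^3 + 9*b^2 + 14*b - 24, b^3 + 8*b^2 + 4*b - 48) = b^2 + 10*b + 24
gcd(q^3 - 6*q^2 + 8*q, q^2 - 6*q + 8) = q^2 - 6*q + 8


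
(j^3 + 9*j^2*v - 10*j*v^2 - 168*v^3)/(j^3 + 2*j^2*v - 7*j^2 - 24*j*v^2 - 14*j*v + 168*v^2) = (j + 7*v)/(j - 7)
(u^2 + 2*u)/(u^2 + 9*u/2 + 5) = 2*u/(2*u + 5)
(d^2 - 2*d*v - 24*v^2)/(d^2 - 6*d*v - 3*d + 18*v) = (d + 4*v)/(d - 3)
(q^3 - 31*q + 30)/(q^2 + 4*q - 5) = (q^2 + q - 30)/(q + 5)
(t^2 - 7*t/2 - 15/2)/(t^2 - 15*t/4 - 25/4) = 2*(2*t + 3)/(4*t + 5)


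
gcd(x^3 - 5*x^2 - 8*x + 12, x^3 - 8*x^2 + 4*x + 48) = x^2 - 4*x - 12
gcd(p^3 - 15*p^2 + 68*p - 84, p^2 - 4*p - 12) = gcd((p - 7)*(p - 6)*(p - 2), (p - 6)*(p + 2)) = p - 6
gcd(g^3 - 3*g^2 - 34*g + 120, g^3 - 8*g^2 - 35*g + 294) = g + 6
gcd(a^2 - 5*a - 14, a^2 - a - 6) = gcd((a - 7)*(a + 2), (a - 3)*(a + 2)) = a + 2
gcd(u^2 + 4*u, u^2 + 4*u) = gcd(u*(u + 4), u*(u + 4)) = u^2 + 4*u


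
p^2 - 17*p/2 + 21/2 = (p - 7)*(p - 3/2)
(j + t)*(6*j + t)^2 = 36*j^3 + 48*j^2*t + 13*j*t^2 + t^3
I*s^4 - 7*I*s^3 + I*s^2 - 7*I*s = s*(s - 7)*(s + I)*(I*s + 1)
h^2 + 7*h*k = h*(h + 7*k)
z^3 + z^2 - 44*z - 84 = (z - 7)*(z + 2)*(z + 6)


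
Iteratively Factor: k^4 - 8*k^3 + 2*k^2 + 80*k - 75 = (k + 3)*(k^3 - 11*k^2 + 35*k - 25) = (k - 5)*(k + 3)*(k^2 - 6*k + 5) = (k - 5)*(k - 1)*(k + 3)*(k - 5)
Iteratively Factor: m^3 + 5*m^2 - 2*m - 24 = (m + 4)*(m^2 + m - 6) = (m - 2)*(m + 4)*(m + 3)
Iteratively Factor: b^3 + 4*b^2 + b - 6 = (b + 3)*(b^2 + b - 2) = (b + 2)*(b + 3)*(b - 1)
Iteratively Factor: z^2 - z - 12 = (z + 3)*(z - 4)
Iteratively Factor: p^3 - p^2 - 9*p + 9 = (p - 3)*(p^2 + 2*p - 3) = (p - 3)*(p + 3)*(p - 1)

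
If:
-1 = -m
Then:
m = 1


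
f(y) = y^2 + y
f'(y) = 2*y + 1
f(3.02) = 12.14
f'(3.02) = 7.04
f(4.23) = 22.12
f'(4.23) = 9.46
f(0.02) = 0.02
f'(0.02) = 1.04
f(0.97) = 1.91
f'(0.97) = 2.94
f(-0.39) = -0.24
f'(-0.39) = 0.22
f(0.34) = 0.46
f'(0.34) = 1.68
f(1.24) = 2.78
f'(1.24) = 3.48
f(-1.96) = 1.88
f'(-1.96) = -2.92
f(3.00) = 12.00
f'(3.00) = 7.00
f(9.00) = 90.00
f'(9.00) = 19.00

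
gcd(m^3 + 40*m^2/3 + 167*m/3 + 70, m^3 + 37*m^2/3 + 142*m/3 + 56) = m^2 + 25*m/3 + 14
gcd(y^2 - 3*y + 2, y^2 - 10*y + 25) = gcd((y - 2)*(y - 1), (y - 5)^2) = 1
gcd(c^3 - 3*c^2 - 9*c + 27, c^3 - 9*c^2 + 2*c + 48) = c - 3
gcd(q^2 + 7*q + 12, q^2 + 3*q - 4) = q + 4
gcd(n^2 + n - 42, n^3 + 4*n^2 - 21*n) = n + 7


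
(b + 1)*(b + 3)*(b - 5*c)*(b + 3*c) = b^4 - 2*b^3*c + 4*b^3 - 15*b^2*c^2 - 8*b^2*c + 3*b^2 - 60*b*c^2 - 6*b*c - 45*c^2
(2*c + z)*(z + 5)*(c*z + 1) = 2*c^2*z^2 + 10*c^2*z + c*z^3 + 5*c*z^2 + 2*c*z + 10*c + z^2 + 5*z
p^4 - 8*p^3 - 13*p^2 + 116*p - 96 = (p - 8)*(p - 3)*(p - 1)*(p + 4)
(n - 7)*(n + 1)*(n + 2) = n^3 - 4*n^2 - 19*n - 14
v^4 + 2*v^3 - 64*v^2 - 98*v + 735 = (v - 7)*(v - 3)*(v + 5)*(v + 7)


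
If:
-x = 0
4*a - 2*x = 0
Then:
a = 0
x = 0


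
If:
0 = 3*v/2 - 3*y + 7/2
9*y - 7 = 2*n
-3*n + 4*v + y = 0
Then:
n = -7/3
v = -49/27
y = 7/27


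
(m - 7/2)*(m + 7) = m^2 + 7*m/2 - 49/2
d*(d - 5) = d^2 - 5*d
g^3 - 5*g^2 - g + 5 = (g - 5)*(g - 1)*(g + 1)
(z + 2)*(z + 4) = z^2 + 6*z + 8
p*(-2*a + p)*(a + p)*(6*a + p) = -12*a^3*p - 8*a^2*p^2 + 5*a*p^3 + p^4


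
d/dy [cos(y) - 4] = -sin(y)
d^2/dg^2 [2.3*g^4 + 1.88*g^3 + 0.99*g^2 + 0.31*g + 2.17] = 27.6*g^2 + 11.28*g + 1.98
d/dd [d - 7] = 1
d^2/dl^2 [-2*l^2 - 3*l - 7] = -4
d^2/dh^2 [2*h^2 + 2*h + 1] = 4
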